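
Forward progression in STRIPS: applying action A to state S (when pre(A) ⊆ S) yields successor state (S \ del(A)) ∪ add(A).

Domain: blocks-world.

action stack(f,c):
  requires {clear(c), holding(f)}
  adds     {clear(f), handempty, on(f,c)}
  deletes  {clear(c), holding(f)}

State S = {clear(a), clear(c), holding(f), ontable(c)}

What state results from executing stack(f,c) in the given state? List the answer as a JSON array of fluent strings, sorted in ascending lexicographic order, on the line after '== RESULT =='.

Compute (S \ del) ∪ add:
  pre ⊆ S: {clear(c), holding(f)} ⊆ S  — applicable
  S \ del = {clear(a), ontable(c)}
  ∪ add   = {clear(a), clear(f), handempty, on(f,c), ontable(c)}

== RESULT ==
["clear(a)", "clear(f)", "handempty", "on(f,c)", "ontable(c)"]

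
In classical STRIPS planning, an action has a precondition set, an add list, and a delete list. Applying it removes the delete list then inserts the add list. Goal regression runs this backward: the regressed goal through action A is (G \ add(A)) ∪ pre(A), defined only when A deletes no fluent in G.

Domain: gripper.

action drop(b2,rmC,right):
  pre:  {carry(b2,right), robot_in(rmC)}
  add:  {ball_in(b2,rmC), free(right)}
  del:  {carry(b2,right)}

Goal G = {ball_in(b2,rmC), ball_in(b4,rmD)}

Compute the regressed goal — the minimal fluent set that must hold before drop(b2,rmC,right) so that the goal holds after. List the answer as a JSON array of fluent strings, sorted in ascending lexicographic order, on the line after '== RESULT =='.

Compute (G \ add) ∪ pre:
  G ∩ del = {}  (empty — regression defined)
  G \ add = {ball_in(b2,rmC), ball_in(b4,rmD)} \ {ball_in(b2,rmC), free(right)} = {ball_in(b4,rmD)}
  ∪ pre   = {ball_in(b4,rmD)} ∪ {carry(b2,right), robot_in(rmC)}
          = {ball_in(b4,rmD), carry(b2,right), robot_in(rmC)}

== RESULT ==
["ball_in(b4,rmD)", "carry(b2,right)", "robot_in(rmC)"]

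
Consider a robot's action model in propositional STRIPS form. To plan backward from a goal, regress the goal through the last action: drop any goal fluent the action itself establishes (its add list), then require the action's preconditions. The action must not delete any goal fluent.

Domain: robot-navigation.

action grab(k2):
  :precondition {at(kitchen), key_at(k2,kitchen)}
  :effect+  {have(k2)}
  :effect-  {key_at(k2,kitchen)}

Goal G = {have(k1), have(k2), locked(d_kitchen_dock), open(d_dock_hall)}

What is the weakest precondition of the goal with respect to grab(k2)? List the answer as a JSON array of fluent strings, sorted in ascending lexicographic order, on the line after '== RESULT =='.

Compute (G \ add) ∪ pre:
  G ∩ del = {}  (empty — regression defined)
  G \ add = {have(k1), have(k2), locked(d_kitchen_dock), open(d_dock_hall)} \ {have(k2)} = {have(k1), locked(d_kitchen_dock), open(d_dock_hall)}
  ∪ pre   = {have(k1), locked(d_kitchen_dock), open(d_dock_hall)} ∪ {at(kitchen), key_at(k2,kitchen)}
          = {at(kitchen), have(k1), key_at(k2,kitchen), locked(d_kitchen_dock), open(d_dock_hall)}

== RESULT ==
["at(kitchen)", "have(k1)", "key_at(k2,kitchen)", "locked(d_kitchen_dock)", "open(d_dock_hall)"]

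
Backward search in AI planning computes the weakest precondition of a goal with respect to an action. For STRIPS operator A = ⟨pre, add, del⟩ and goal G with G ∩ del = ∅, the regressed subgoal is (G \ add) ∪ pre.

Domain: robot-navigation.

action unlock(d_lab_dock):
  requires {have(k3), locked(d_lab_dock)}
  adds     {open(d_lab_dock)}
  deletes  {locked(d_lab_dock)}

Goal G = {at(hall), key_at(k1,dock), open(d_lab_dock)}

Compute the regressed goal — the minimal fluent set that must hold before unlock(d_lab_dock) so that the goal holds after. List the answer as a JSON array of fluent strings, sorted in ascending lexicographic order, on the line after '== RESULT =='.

Compute (G \ add) ∪ pre:
  G ∩ del = {}  (empty — regression defined)
  G \ add = {at(hall), key_at(k1,dock), open(d_lab_dock)} \ {open(d_lab_dock)} = {at(hall), key_at(k1,dock)}
  ∪ pre   = {at(hall), key_at(k1,dock)} ∪ {have(k3), locked(d_lab_dock)}
          = {at(hall), have(k3), key_at(k1,dock), locked(d_lab_dock)}

== RESULT ==
["at(hall)", "have(k3)", "key_at(k1,dock)", "locked(d_lab_dock)"]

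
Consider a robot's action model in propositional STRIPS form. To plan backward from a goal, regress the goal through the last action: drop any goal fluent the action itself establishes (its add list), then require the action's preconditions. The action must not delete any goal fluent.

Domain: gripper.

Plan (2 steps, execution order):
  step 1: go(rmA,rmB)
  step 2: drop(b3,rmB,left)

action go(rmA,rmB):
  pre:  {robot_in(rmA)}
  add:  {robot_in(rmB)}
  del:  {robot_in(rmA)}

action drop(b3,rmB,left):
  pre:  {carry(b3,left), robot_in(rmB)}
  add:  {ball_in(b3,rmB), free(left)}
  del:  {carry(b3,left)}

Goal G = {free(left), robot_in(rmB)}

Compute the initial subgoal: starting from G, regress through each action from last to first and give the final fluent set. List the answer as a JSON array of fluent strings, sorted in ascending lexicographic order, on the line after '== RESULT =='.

Regress step by step:
  through step 2 (drop(b3,rmB,left)): drop {free(left)}, keep {robot_in(rmB)}, require {carry(b3,left), robot_in(rmB)}
    → {carry(b3,left), robot_in(rmB)}
  through step 1 (go(rmA,rmB)): drop {robot_in(rmB)}, keep {carry(b3,left)}, require {robot_in(rmA)}
    → {carry(b3,left), robot_in(rmA)}

== RESULT ==
["carry(b3,left)", "robot_in(rmA)"]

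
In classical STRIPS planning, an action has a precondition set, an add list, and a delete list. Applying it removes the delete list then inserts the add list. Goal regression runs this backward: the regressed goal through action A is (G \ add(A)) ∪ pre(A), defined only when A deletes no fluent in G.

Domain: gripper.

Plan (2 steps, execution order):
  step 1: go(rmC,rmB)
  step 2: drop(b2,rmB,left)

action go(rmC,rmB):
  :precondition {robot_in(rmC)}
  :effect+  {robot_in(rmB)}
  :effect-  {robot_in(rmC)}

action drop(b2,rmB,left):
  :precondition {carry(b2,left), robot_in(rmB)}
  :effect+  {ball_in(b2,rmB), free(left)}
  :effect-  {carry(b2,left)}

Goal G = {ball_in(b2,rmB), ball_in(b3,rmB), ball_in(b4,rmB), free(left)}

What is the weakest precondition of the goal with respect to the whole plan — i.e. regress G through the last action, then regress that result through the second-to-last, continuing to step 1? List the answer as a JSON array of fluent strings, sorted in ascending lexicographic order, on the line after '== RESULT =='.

Regress step by step:
  through step 2 (drop(b2,rmB,left)): drop {ball_in(b2,rmB), free(left)}, keep {ball_in(b3,rmB), ball_in(b4,rmB)}, require {carry(b2,left), robot_in(rmB)}
    → {ball_in(b3,rmB), ball_in(b4,rmB), carry(b2,left), robot_in(rmB)}
  through step 1 (go(rmC,rmB)): drop {robot_in(rmB)}, keep {ball_in(b3,rmB), ball_in(b4,rmB), carry(b2,left)}, require {robot_in(rmC)}
    → {ball_in(b3,rmB), ball_in(b4,rmB), carry(b2,left), robot_in(rmC)}

== RESULT ==
["ball_in(b3,rmB)", "ball_in(b4,rmB)", "carry(b2,left)", "robot_in(rmC)"]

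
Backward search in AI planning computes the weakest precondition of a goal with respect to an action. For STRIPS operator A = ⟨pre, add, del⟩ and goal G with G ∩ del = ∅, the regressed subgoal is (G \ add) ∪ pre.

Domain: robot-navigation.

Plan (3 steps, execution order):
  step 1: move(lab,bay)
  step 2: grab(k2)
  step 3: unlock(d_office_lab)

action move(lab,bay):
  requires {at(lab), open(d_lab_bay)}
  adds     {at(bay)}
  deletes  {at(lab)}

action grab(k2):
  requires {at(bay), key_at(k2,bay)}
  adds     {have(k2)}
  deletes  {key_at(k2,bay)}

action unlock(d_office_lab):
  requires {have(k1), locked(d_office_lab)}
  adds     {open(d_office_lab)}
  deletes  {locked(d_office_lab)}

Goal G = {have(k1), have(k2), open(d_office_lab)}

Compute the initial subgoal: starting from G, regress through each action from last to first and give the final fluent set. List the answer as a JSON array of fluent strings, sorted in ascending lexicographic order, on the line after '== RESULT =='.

Regress step by step:
  through step 3 (unlock(d_office_lab)): drop {open(d_office_lab)}, keep {have(k1), have(k2)}, require {have(k1), locked(d_office_lab)}
    → {have(k1), have(k2), locked(d_office_lab)}
  through step 2 (grab(k2)): drop {have(k2)}, keep {have(k1), locked(d_office_lab)}, require {at(bay), key_at(k2,bay)}
    → {at(bay), have(k1), key_at(k2,bay), locked(d_office_lab)}
  through step 1 (move(lab,bay)): drop {at(bay)}, keep {have(k1), key_at(k2,bay), locked(d_office_lab)}, require {at(lab), open(d_lab_bay)}
    → {at(lab), have(k1), key_at(k2,bay), locked(d_office_lab), open(d_lab_bay)}

== RESULT ==
["at(lab)", "have(k1)", "key_at(k2,bay)", "locked(d_office_lab)", "open(d_lab_bay)"]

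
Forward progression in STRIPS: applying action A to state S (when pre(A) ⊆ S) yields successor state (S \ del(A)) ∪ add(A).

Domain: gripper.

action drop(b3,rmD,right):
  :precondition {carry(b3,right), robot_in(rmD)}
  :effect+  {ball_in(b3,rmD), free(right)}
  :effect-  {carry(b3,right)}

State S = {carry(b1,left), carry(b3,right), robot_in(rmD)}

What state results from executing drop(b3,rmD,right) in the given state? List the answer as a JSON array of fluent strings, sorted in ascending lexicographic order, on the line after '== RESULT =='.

Progress:
  pre ⊆ S: {carry(b3,right), robot_in(rmD)} ⊆ S  — applicable
  S \ del = {carry(b1,left), robot_in(rmD)}
  ∪ add   = {ball_in(b3,rmD), carry(b1,left), free(right), robot_in(rmD)}

== RESULT ==
["ball_in(b3,rmD)", "carry(b1,left)", "free(right)", "robot_in(rmD)"]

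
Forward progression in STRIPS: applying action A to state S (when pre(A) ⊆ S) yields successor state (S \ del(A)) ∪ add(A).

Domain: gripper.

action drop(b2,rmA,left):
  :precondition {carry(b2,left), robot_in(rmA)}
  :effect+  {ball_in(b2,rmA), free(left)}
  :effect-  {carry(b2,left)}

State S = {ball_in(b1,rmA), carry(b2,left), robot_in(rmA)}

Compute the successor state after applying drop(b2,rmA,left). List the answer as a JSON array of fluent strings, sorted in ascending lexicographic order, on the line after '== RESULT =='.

Progress:
  pre ⊆ S: {carry(b2,left), robot_in(rmA)} ⊆ S  — applicable
  S \ del = {ball_in(b1,rmA), robot_in(rmA)}
  ∪ add   = {ball_in(b1,rmA), ball_in(b2,rmA), free(left), robot_in(rmA)}

== RESULT ==
["ball_in(b1,rmA)", "ball_in(b2,rmA)", "free(left)", "robot_in(rmA)"]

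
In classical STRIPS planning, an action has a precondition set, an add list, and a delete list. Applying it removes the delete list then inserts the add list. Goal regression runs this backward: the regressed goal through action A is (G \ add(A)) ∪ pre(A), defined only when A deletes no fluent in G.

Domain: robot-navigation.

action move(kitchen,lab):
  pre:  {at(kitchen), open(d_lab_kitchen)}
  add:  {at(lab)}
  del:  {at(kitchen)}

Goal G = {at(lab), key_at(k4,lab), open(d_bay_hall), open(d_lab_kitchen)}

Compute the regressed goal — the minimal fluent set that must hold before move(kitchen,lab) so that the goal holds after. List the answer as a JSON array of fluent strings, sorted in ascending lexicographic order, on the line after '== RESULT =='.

Regress:
  G ∩ del = {}  (empty — regression defined)
  G \ add = {at(lab), key_at(k4,lab), open(d_bay_hall), open(d_lab_kitchen)} \ {at(lab)} = {key_at(k4,lab), open(d_bay_hall), open(d_lab_kitchen)}
  ∪ pre   = {key_at(k4,lab), open(d_bay_hall), open(d_lab_kitchen)} ∪ {at(kitchen), open(d_lab_kitchen)}
          = {at(kitchen), key_at(k4,lab), open(d_bay_hall), open(d_lab_kitchen)}

== RESULT ==
["at(kitchen)", "key_at(k4,lab)", "open(d_bay_hall)", "open(d_lab_kitchen)"]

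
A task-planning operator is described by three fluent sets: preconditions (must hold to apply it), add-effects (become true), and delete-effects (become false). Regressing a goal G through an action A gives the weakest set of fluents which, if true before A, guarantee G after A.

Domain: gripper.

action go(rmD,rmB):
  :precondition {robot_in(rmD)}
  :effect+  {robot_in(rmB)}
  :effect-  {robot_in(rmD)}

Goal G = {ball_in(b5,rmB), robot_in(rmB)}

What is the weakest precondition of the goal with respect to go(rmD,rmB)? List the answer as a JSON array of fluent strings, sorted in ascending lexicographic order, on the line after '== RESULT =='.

Regress:
  G ∩ del = {}  (empty — regression defined)
  G \ add = {ball_in(b5,rmB), robot_in(rmB)} \ {robot_in(rmB)} = {ball_in(b5,rmB)}
  ∪ pre   = {ball_in(b5,rmB)} ∪ {robot_in(rmD)}
          = {ball_in(b5,rmB), robot_in(rmD)}

== RESULT ==
["ball_in(b5,rmB)", "robot_in(rmD)"]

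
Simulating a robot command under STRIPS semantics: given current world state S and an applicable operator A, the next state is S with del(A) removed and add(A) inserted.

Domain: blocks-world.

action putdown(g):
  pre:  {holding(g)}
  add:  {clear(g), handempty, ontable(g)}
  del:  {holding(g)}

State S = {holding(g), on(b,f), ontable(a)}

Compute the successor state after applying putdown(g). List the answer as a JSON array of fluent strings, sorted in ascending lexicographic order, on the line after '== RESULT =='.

Progress:
  pre ⊆ S: {holding(g)} ⊆ S  — applicable
  S \ del = {on(b,f), ontable(a)}
  ∪ add   = {clear(g), handempty, on(b,f), ontable(a), ontable(g)}

== RESULT ==
["clear(g)", "handempty", "on(b,f)", "ontable(a)", "ontable(g)"]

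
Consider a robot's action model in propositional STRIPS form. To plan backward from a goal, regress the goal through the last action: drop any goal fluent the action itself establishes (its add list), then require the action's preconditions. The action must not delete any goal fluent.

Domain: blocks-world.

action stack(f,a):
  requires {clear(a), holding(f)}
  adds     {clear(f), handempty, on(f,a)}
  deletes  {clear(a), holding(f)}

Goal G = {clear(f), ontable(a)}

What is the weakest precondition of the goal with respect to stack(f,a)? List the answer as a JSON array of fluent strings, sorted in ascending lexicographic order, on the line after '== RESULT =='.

Regress:
  G ∩ del = {}  (empty — regression defined)
  G \ add = {clear(f), ontable(a)} \ {clear(f), handempty, on(f,a)} = {ontable(a)}
  ∪ pre   = {ontable(a)} ∪ {clear(a), holding(f)}
          = {clear(a), holding(f), ontable(a)}

== RESULT ==
["clear(a)", "holding(f)", "ontable(a)"]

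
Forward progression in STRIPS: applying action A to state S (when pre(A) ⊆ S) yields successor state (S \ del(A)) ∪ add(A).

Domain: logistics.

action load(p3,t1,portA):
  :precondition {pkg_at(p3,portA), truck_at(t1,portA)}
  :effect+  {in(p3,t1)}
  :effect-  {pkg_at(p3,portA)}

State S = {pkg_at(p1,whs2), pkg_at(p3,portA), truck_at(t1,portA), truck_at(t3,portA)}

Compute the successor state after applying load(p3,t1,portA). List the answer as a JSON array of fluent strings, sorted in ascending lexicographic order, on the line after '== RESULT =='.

Progress:
  pre ⊆ S: {pkg_at(p3,portA), truck_at(t1,portA)} ⊆ S  — applicable
  S \ del = {pkg_at(p1,whs2), truck_at(t1,portA), truck_at(t3,portA)}
  ∪ add   = {in(p3,t1), pkg_at(p1,whs2), truck_at(t1,portA), truck_at(t3,portA)}

== RESULT ==
["in(p3,t1)", "pkg_at(p1,whs2)", "truck_at(t1,portA)", "truck_at(t3,portA)"]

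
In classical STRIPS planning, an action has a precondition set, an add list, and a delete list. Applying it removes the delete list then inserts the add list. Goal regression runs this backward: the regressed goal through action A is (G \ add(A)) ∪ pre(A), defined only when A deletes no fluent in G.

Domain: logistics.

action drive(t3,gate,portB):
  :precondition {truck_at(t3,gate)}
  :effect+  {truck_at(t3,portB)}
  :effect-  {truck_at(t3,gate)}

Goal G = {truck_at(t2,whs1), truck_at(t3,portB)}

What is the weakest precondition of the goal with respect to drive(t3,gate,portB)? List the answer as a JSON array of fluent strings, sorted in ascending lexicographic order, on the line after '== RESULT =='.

Regress:
  G ∩ del = {}  (empty — regression defined)
  G \ add = {truck_at(t2,whs1), truck_at(t3,portB)} \ {truck_at(t3,portB)} = {truck_at(t2,whs1)}
  ∪ pre   = {truck_at(t2,whs1)} ∪ {truck_at(t3,gate)}
          = {truck_at(t2,whs1), truck_at(t3,gate)}

== RESULT ==
["truck_at(t2,whs1)", "truck_at(t3,gate)"]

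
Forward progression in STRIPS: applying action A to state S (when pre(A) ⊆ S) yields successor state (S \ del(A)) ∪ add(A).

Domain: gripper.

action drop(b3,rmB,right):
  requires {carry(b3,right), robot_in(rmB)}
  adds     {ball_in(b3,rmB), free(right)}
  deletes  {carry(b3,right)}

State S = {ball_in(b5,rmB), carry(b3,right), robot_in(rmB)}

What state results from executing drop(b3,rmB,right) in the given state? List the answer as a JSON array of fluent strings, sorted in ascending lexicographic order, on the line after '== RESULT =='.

Progress:
  pre ⊆ S: {carry(b3,right), robot_in(rmB)} ⊆ S  — applicable
  S \ del = {ball_in(b5,rmB), robot_in(rmB)}
  ∪ add   = {ball_in(b3,rmB), ball_in(b5,rmB), free(right), robot_in(rmB)}

== RESULT ==
["ball_in(b3,rmB)", "ball_in(b5,rmB)", "free(right)", "robot_in(rmB)"]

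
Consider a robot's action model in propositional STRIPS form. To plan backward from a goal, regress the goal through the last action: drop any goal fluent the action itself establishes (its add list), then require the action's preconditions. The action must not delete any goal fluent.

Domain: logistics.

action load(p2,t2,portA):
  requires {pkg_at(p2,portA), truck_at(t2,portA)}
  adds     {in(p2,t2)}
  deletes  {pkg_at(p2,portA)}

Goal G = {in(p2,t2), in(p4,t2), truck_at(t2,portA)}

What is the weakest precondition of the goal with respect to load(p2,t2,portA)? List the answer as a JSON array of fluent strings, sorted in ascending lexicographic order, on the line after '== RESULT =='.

Regress:
  G ∩ del = {}  (empty — regression defined)
  G \ add = {in(p2,t2), in(p4,t2), truck_at(t2,portA)} \ {in(p2,t2)} = {in(p4,t2), truck_at(t2,portA)}
  ∪ pre   = {in(p4,t2), truck_at(t2,portA)} ∪ {pkg_at(p2,portA), truck_at(t2,portA)}
          = {in(p4,t2), pkg_at(p2,portA), truck_at(t2,portA)}

== RESULT ==
["in(p4,t2)", "pkg_at(p2,portA)", "truck_at(t2,portA)"]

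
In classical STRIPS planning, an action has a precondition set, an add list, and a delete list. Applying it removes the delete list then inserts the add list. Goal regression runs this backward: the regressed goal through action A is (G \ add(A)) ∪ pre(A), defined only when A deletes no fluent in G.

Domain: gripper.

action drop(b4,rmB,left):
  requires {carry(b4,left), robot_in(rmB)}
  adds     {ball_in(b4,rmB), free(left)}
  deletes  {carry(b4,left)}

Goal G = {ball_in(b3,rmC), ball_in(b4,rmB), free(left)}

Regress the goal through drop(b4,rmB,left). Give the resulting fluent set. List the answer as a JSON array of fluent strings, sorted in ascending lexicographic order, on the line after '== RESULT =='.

Compute (G \ add) ∪ pre:
  G ∩ del = {}  (empty — regression defined)
  G \ add = {ball_in(b3,rmC), ball_in(b4,rmB), free(left)} \ {ball_in(b4,rmB), free(left)} = {ball_in(b3,rmC)}
  ∪ pre   = {ball_in(b3,rmC)} ∪ {carry(b4,left), robot_in(rmB)}
          = {ball_in(b3,rmC), carry(b4,left), robot_in(rmB)}

== RESULT ==
["ball_in(b3,rmC)", "carry(b4,left)", "robot_in(rmB)"]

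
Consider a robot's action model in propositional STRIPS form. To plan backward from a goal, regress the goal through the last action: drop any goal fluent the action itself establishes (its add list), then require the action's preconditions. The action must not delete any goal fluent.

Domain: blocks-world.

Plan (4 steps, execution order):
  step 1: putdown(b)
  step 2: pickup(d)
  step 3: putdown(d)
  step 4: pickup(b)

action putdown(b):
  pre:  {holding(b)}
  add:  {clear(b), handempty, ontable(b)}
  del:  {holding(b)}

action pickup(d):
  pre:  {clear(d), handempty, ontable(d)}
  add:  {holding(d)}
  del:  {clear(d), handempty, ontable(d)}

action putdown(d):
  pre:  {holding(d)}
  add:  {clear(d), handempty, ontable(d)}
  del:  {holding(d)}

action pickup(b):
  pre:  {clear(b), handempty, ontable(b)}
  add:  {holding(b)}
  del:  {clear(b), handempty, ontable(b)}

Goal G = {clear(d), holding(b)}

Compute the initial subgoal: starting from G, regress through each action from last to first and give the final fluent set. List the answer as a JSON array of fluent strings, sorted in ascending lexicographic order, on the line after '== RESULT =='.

Regress step by step:
  through step 4 (pickup(b)): drop {holding(b)}, keep {clear(d)}, require {clear(b), handempty, ontable(b)}
    → {clear(b), clear(d), handempty, ontable(b)}
  through step 3 (putdown(d)): drop {clear(d), handempty}, keep {clear(b), ontable(b)}, require {holding(d)}
    → {clear(b), holding(d), ontable(b)}
  through step 2 (pickup(d)): drop {holding(d)}, keep {clear(b), ontable(b)}, require {clear(d), handempty, ontable(d)}
    → {clear(b), clear(d), handempty, ontable(b), ontable(d)}
  through step 1 (putdown(b)): drop {clear(b), handempty, ontable(b)}, keep {clear(d), ontable(d)}, require {holding(b)}
    → {clear(d), holding(b), ontable(d)}

== RESULT ==
["clear(d)", "holding(b)", "ontable(d)"]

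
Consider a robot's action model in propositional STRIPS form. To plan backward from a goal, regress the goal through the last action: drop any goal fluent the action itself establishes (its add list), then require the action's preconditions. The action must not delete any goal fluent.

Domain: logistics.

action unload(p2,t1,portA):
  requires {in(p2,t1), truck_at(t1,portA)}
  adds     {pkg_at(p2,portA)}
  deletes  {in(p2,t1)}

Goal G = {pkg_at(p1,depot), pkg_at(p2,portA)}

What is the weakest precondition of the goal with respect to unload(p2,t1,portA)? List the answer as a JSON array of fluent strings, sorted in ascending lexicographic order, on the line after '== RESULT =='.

Regress:
  G ∩ del = {}  (empty — regression defined)
  G \ add = {pkg_at(p1,depot), pkg_at(p2,portA)} \ {pkg_at(p2,portA)} = {pkg_at(p1,depot)}
  ∪ pre   = {pkg_at(p1,depot)} ∪ {in(p2,t1), truck_at(t1,portA)}
          = {in(p2,t1), pkg_at(p1,depot), truck_at(t1,portA)}

== RESULT ==
["in(p2,t1)", "pkg_at(p1,depot)", "truck_at(t1,portA)"]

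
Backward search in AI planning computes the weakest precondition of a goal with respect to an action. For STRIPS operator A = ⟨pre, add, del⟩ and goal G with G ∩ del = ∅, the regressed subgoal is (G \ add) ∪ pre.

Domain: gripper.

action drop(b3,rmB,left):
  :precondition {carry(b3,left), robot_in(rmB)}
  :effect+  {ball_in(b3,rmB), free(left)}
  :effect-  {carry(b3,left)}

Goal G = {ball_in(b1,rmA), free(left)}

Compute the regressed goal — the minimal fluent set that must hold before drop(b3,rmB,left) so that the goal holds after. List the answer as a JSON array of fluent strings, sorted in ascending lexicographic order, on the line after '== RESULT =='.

Regress:
  G ∩ del = {}  (empty — regression defined)
  G \ add = {ball_in(b1,rmA), free(left)} \ {ball_in(b3,rmB), free(left)} = {ball_in(b1,rmA)}
  ∪ pre   = {ball_in(b1,rmA)} ∪ {carry(b3,left), robot_in(rmB)}
          = {ball_in(b1,rmA), carry(b3,left), robot_in(rmB)}

== RESULT ==
["ball_in(b1,rmA)", "carry(b3,left)", "robot_in(rmB)"]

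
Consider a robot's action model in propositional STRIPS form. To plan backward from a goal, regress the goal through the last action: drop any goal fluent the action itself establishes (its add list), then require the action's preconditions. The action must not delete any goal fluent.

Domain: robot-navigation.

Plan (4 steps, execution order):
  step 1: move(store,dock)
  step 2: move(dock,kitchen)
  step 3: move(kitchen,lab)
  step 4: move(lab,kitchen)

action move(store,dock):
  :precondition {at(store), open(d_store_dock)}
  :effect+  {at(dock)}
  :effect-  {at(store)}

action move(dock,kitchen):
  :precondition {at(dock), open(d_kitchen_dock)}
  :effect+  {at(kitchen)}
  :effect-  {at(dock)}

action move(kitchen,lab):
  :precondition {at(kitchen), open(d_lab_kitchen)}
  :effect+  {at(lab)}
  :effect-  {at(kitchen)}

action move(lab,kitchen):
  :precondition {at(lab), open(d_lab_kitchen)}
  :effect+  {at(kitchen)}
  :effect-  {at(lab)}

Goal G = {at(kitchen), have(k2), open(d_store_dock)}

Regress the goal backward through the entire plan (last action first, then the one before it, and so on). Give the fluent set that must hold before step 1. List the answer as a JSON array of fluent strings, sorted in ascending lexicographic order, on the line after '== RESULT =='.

Work backward from the goal:
  through step 4 (move(lab,kitchen)): drop {at(kitchen)}, keep {have(k2), open(d_store_dock)}, require {at(lab), open(d_lab_kitchen)}
    → {at(lab), have(k2), open(d_lab_kitchen), open(d_store_dock)}
  through step 3 (move(kitchen,lab)): drop {at(lab)}, keep {have(k2), open(d_lab_kitchen), open(d_store_dock)}, require {at(kitchen), open(d_lab_kitchen)}
    → {at(kitchen), have(k2), open(d_lab_kitchen), open(d_store_dock)}
  through step 2 (move(dock,kitchen)): drop {at(kitchen)}, keep {have(k2), open(d_lab_kitchen), open(d_store_dock)}, require {at(dock), open(d_kitchen_dock)}
    → {at(dock), have(k2), open(d_kitchen_dock), open(d_lab_kitchen), open(d_store_dock)}
  through step 1 (move(store,dock)): drop {at(dock)}, keep {have(k2), open(d_kitchen_dock), open(d_lab_kitchen), open(d_store_dock)}, require {at(store), open(d_store_dock)}
    → {at(store), have(k2), open(d_kitchen_dock), open(d_lab_kitchen), open(d_store_dock)}

== RESULT ==
["at(store)", "have(k2)", "open(d_kitchen_dock)", "open(d_lab_kitchen)", "open(d_store_dock)"]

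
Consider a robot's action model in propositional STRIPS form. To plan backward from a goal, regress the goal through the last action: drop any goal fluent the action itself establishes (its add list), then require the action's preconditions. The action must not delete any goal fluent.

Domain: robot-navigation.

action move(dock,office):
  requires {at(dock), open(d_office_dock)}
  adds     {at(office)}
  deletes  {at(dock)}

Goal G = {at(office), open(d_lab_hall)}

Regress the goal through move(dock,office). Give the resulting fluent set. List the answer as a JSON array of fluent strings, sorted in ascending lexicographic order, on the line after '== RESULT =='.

Compute (G \ add) ∪ pre:
  G ∩ del = {}  (empty — regression defined)
  G \ add = {at(office), open(d_lab_hall)} \ {at(office)} = {open(d_lab_hall)}
  ∪ pre   = {open(d_lab_hall)} ∪ {at(dock), open(d_office_dock)}
          = {at(dock), open(d_lab_hall), open(d_office_dock)}

== RESULT ==
["at(dock)", "open(d_lab_hall)", "open(d_office_dock)"]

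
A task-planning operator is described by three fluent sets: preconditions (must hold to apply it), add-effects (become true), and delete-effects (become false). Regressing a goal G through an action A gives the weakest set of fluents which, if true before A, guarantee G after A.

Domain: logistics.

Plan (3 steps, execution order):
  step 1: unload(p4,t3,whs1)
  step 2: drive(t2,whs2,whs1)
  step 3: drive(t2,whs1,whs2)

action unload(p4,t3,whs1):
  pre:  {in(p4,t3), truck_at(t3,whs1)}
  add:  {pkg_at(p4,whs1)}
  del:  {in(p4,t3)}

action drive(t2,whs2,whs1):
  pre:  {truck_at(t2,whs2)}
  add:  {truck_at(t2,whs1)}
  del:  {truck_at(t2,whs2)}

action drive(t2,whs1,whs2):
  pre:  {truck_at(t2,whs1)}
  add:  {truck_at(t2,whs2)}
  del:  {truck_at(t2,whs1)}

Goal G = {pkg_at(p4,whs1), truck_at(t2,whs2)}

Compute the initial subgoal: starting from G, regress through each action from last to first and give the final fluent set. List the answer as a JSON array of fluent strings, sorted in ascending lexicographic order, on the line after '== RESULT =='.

Work backward from the goal:
  through step 3 (drive(t2,whs1,whs2)): drop {truck_at(t2,whs2)}, keep {pkg_at(p4,whs1)}, require {truck_at(t2,whs1)}
    → {pkg_at(p4,whs1), truck_at(t2,whs1)}
  through step 2 (drive(t2,whs2,whs1)): drop {truck_at(t2,whs1)}, keep {pkg_at(p4,whs1)}, require {truck_at(t2,whs2)}
    → {pkg_at(p4,whs1), truck_at(t2,whs2)}
  through step 1 (unload(p4,t3,whs1)): drop {pkg_at(p4,whs1)}, keep {truck_at(t2,whs2)}, require {in(p4,t3), truck_at(t3,whs1)}
    → {in(p4,t3), truck_at(t2,whs2), truck_at(t3,whs1)}

== RESULT ==
["in(p4,t3)", "truck_at(t2,whs2)", "truck_at(t3,whs1)"]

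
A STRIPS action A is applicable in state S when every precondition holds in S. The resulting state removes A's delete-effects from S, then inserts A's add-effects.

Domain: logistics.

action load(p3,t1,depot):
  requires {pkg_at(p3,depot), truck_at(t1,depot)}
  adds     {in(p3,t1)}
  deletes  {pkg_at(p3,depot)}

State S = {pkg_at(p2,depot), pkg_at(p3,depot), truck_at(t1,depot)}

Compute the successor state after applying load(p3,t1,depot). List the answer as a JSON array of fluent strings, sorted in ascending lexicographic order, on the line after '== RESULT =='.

Compute (S \ del) ∪ add:
  pre ⊆ S: {pkg_at(p3,depot), truck_at(t1,depot)} ⊆ S  — applicable
  S \ del = {pkg_at(p2,depot), truck_at(t1,depot)}
  ∪ add   = {in(p3,t1), pkg_at(p2,depot), truck_at(t1,depot)}

== RESULT ==
["in(p3,t1)", "pkg_at(p2,depot)", "truck_at(t1,depot)"]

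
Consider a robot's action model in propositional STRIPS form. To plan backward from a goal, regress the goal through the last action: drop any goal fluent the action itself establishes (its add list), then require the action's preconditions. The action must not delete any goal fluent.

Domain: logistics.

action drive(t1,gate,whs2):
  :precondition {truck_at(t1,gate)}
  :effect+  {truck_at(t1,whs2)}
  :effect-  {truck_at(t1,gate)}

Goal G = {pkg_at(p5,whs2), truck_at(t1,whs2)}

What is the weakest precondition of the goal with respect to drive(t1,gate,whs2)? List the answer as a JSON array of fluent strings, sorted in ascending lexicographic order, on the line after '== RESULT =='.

Compute (G \ add) ∪ pre:
  G ∩ del = {}  (empty — regression defined)
  G \ add = {pkg_at(p5,whs2), truck_at(t1,whs2)} \ {truck_at(t1,whs2)} = {pkg_at(p5,whs2)}
  ∪ pre   = {pkg_at(p5,whs2)} ∪ {truck_at(t1,gate)}
          = {pkg_at(p5,whs2), truck_at(t1,gate)}

== RESULT ==
["pkg_at(p5,whs2)", "truck_at(t1,gate)"]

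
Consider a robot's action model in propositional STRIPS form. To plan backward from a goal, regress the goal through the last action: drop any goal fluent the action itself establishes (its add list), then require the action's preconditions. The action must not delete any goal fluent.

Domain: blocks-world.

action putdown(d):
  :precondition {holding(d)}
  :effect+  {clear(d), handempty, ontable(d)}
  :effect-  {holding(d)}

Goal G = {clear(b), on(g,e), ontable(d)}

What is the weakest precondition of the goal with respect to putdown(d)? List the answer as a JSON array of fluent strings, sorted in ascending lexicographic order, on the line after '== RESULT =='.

Compute (G \ add) ∪ pre:
  G ∩ del = {}  (empty — regression defined)
  G \ add = {clear(b), on(g,e), ontable(d)} \ {clear(d), handempty, ontable(d)} = {clear(b), on(g,e)}
  ∪ pre   = {clear(b), on(g,e)} ∪ {holding(d)}
          = {clear(b), holding(d), on(g,e)}

== RESULT ==
["clear(b)", "holding(d)", "on(g,e)"]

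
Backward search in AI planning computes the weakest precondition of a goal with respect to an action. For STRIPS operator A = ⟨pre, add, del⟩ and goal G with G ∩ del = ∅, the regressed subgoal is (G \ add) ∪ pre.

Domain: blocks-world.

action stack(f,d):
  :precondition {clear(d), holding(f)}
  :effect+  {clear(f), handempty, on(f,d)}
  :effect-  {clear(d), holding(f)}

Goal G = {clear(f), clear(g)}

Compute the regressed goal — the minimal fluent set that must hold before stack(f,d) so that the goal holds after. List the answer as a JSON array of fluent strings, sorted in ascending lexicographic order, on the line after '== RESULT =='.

Compute (G \ add) ∪ pre:
  G ∩ del = {}  (empty — regression defined)
  G \ add = {clear(f), clear(g)} \ {clear(f), handempty, on(f,d)} = {clear(g)}
  ∪ pre   = {clear(g)} ∪ {clear(d), holding(f)}
          = {clear(d), clear(g), holding(f)}

== RESULT ==
["clear(d)", "clear(g)", "holding(f)"]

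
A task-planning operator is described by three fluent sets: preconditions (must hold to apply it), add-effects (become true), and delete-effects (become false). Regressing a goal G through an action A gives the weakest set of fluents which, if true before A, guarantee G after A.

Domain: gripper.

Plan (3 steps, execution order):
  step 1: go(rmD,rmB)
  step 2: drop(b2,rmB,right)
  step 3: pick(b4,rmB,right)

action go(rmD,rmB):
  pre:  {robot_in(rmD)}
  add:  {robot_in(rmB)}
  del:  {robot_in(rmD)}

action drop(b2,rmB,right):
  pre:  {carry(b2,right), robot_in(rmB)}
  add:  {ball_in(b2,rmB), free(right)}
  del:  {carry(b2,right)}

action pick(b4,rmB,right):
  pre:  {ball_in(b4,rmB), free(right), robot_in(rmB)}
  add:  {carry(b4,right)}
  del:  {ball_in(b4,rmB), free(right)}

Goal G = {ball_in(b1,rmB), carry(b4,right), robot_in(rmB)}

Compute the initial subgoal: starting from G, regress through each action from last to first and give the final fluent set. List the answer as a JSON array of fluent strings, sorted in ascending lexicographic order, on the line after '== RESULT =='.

Work backward from the goal:
  through step 3 (pick(b4,rmB,right)): drop {carry(b4,right)}, keep {ball_in(b1,rmB), robot_in(rmB)}, require {ball_in(b4,rmB), free(right), robot_in(rmB)}
    → {ball_in(b1,rmB), ball_in(b4,rmB), free(right), robot_in(rmB)}
  through step 2 (drop(b2,rmB,right)): drop {free(right)}, keep {ball_in(b1,rmB), ball_in(b4,rmB), robot_in(rmB)}, require {carry(b2,right), robot_in(rmB)}
    → {ball_in(b1,rmB), ball_in(b4,rmB), carry(b2,right), robot_in(rmB)}
  through step 1 (go(rmD,rmB)): drop {robot_in(rmB)}, keep {ball_in(b1,rmB), ball_in(b4,rmB), carry(b2,right)}, require {robot_in(rmD)}
    → {ball_in(b1,rmB), ball_in(b4,rmB), carry(b2,right), robot_in(rmD)}

== RESULT ==
["ball_in(b1,rmB)", "ball_in(b4,rmB)", "carry(b2,right)", "robot_in(rmD)"]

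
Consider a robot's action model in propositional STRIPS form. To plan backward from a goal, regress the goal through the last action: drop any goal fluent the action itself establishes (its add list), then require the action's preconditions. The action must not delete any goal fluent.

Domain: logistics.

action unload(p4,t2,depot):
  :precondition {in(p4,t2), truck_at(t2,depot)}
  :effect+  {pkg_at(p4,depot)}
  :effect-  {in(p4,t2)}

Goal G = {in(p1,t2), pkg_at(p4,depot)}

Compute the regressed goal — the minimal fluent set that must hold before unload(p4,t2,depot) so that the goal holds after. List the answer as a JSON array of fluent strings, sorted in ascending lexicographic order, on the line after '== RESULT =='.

Compute (G \ add) ∪ pre:
  G ∩ del = {}  (empty — regression defined)
  G \ add = {in(p1,t2), pkg_at(p4,depot)} \ {pkg_at(p4,depot)} = {in(p1,t2)}
  ∪ pre   = {in(p1,t2)} ∪ {in(p4,t2), truck_at(t2,depot)}
          = {in(p1,t2), in(p4,t2), truck_at(t2,depot)}

== RESULT ==
["in(p1,t2)", "in(p4,t2)", "truck_at(t2,depot)"]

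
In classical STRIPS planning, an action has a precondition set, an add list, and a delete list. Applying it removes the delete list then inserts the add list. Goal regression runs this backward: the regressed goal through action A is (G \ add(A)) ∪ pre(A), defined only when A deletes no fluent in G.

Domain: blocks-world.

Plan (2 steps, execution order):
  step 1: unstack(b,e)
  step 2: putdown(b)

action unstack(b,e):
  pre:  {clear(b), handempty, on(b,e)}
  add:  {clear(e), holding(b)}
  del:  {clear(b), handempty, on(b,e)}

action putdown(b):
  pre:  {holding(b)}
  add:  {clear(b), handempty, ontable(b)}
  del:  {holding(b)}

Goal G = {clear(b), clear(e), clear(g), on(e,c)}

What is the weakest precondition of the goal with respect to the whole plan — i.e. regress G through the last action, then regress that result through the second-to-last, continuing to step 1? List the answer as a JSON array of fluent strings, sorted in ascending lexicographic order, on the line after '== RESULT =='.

Work backward from the goal:
  through step 2 (putdown(b)): drop {clear(b)}, keep {clear(e), clear(g), on(e,c)}, require {holding(b)}
    → {clear(e), clear(g), holding(b), on(e,c)}
  through step 1 (unstack(b,e)): drop {clear(e), holding(b)}, keep {clear(g), on(e,c)}, require {clear(b), handempty, on(b,e)}
    → {clear(b), clear(g), handempty, on(b,e), on(e,c)}

== RESULT ==
["clear(b)", "clear(g)", "handempty", "on(b,e)", "on(e,c)"]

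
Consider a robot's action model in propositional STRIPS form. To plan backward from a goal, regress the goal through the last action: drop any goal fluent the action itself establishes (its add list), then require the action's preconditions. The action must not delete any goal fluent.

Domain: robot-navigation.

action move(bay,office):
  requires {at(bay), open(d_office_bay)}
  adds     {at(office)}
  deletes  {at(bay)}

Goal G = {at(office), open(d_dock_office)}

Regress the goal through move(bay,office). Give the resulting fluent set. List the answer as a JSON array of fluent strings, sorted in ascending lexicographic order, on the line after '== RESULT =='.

Regress:
  G ∩ del = {}  (empty — regression defined)
  G \ add = {at(office), open(d_dock_office)} \ {at(office)} = {open(d_dock_office)}
  ∪ pre   = {open(d_dock_office)} ∪ {at(bay), open(d_office_bay)}
          = {at(bay), open(d_dock_office), open(d_office_bay)}

== RESULT ==
["at(bay)", "open(d_dock_office)", "open(d_office_bay)"]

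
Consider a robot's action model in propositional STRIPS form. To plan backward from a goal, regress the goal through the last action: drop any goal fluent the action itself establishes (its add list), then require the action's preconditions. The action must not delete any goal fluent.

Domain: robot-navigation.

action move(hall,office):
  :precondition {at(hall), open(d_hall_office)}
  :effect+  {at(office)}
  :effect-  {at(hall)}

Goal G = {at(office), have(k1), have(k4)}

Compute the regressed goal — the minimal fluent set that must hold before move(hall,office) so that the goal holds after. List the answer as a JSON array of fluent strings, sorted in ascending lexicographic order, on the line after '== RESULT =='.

Regress:
  G ∩ del = {}  (empty — regression defined)
  G \ add = {at(office), have(k1), have(k4)} \ {at(office)} = {have(k1), have(k4)}
  ∪ pre   = {have(k1), have(k4)} ∪ {at(hall), open(d_hall_office)}
          = {at(hall), have(k1), have(k4), open(d_hall_office)}

== RESULT ==
["at(hall)", "have(k1)", "have(k4)", "open(d_hall_office)"]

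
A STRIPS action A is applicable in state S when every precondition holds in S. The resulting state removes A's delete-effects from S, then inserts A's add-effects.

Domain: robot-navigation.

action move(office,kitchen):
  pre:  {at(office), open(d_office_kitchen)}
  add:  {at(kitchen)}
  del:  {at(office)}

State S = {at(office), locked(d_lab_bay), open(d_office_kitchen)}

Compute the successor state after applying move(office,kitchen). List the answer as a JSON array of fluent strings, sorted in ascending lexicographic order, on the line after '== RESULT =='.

Compute (S \ del) ∪ add:
  pre ⊆ S: {at(office), open(d_office_kitchen)} ⊆ S  — applicable
  S \ del = {locked(d_lab_bay), open(d_office_kitchen)}
  ∪ add   = {at(kitchen), locked(d_lab_bay), open(d_office_kitchen)}

== RESULT ==
["at(kitchen)", "locked(d_lab_bay)", "open(d_office_kitchen)"]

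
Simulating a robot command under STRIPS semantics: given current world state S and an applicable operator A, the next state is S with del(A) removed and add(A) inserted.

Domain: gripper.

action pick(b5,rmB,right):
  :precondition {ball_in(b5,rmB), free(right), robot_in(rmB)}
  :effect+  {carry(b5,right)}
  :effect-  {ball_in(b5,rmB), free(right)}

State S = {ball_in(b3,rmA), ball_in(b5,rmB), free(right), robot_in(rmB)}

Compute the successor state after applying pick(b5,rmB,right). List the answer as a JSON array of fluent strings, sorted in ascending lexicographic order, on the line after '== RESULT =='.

Progress:
  pre ⊆ S: {ball_in(b5,rmB), free(right), robot_in(rmB)} ⊆ S  — applicable
  S \ del = {ball_in(b3,rmA), robot_in(rmB)}
  ∪ add   = {ball_in(b3,rmA), carry(b5,right), robot_in(rmB)}

== RESULT ==
["ball_in(b3,rmA)", "carry(b5,right)", "robot_in(rmB)"]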